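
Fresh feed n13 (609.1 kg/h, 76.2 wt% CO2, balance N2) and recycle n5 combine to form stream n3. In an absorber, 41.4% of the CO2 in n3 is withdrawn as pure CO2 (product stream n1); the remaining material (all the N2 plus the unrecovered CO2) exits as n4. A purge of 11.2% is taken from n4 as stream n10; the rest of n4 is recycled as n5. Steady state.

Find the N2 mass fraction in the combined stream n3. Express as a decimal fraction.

N2 enters only via n13 and leaves only via the purge: 609.1×0.238 = 0.112×(N2 in n4), and the absorber passes all N2, so N2 in n3 = N2 in n4 = 1294.3 kg/h.
CO2 in n3: m_A = 609.1×0.762 + (1−0.112)·(1−0.414)·m_A, so m_A = 464.13/0.4796 = 967.69 kg/h.
n3 = 967.69 + 1294.3 = 2262 kg/h.
N2 fraction in n3 = 1294.3/2262 = 0.572.

0.572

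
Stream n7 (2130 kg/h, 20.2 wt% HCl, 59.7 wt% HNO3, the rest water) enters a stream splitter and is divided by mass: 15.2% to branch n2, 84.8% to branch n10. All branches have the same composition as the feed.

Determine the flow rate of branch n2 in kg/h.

Branch n2 flow = 0.152×2130 = 323.76 kg/h.

323.8 kg/h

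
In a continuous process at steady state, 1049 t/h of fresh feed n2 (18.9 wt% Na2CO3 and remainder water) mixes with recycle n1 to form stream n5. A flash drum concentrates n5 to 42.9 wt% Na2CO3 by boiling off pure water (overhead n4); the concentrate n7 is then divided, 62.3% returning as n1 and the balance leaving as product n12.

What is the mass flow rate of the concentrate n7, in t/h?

1226 t/h

Overall Na2CO3 balance (none leaves overhead): Na2CO3 in fresh feed = Na2CO3 in product, i.e. 1049×0.189 = (1−0.623)·n7·0.429.
n7 = 198.26/(0.429×0.377) = 1225.9 t/h.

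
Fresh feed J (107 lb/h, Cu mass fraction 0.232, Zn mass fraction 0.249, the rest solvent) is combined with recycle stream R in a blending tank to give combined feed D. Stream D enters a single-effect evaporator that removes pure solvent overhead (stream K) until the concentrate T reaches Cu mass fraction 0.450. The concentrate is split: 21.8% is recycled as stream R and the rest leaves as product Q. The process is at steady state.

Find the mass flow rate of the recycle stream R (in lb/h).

15.38 lb/h

Overall Cu balance (none leaves overhead): Cu in fresh feed = Cu in product, i.e. 107×0.232 = (1−0.218)·T·0.450.
T = 24.824/(0.450×0.782) = 70.543 lb/h.
Recycle R = 0.218×70.543 = 15.378 lb/h.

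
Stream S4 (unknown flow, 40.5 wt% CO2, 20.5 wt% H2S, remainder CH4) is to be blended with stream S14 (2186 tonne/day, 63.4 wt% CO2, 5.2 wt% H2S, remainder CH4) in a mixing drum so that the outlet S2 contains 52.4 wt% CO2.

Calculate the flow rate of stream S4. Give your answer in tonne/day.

2021 tonne/day

Let S4 be the unknown flow. Total out = 2186 + S4.
CO2 balance: 1385.9 + 0.405·S4 = 0.524·(2186 + S4)
(0.405 − 0.524)·S4 = 0.524×2186 − 1385.9 = -240.46
S4 = -240.46 / -0.119 = 2020.7 tonne/day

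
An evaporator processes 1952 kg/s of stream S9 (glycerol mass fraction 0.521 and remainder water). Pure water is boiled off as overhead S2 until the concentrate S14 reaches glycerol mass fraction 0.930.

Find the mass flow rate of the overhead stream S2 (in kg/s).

glycerol is conserved: 1952×0.521 = 1017 kg/s all reports to the concentrate.
Concentrate = 1017/(target fraction) = 1093.5 kg/s.
Overhead = 1952 − 1093.5 = 858.46 kg/s.

858.5 kg/s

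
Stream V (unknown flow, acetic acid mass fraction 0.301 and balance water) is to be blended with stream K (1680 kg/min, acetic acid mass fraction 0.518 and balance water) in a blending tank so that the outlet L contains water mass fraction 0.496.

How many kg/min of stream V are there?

115.9 kg/min

Let V be the unknown flow. Total out = 1680 + V.
water balance: 809.76 + 0.699·V = 0.496·(1680 + V)
(0.699 − 0.496)·V = 0.496×1680 − 809.76 = 23.52
V = 23.52 / 0.203 = 115.86 kg/min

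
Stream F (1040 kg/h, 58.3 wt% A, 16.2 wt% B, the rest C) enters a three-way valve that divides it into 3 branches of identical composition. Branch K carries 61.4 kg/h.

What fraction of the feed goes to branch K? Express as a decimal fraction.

Fraction to K = 61.4/1040 = 0.0590.

0.059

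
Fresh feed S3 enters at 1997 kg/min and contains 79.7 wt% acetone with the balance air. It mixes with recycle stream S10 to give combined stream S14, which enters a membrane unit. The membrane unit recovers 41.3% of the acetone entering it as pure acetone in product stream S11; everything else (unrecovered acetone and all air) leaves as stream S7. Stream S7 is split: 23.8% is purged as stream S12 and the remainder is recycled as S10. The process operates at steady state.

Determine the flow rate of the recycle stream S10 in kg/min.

air enters only via S3 and leaves only via the purge: 1997×0.203 = 0.238×(air in S7), and the membrane unit passes all air, so air in S14 = air in S7 = 1703.3 kg/min.
acetone in S14: m_A = 1997×0.797 + (1−0.238)·(1−0.413)·m_A, so m_A = 1591.6/0.5527 = 2879.7 kg/min.
S7 = (1−0.413)×2879.7 + 1703.3 = 3393.7 kg/min.
Recycle S10 = (1−0.238)×3393.7 = 2586 kg/min.

2586 kg/min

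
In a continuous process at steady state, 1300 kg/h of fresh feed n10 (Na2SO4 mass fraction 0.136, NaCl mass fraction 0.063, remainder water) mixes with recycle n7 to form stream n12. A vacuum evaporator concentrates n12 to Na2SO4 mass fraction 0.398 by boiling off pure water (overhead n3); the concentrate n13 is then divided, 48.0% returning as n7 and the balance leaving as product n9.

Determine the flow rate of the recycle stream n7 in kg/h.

Overall Na2SO4 balance (none leaves overhead): Na2SO4 in fresh feed = Na2SO4 in product, i.e. 1300×0.136 = (1−0.480)·n13·0.398.
n13 = 176.8/(0.398×0.520) = 854.27 kg/h.
Recycle n7 = 0.480×854.27 = 410.05 kg/h.

410.1 kg/h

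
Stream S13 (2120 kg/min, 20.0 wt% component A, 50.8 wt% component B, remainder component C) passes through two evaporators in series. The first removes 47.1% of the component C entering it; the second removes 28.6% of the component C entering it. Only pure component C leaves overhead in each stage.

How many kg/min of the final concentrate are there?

component C in feed = 2120×0.292 = 619.04 kg/min.
After stage 1: component C left = (1−0.471)×619.04 = 327.47; stream total = 1828.4 kg/min.
After stage 2: component C left = (1−0.286)×327.47 = 233.82; final concentrate = 1734.8 kg/min.

1735 kg/min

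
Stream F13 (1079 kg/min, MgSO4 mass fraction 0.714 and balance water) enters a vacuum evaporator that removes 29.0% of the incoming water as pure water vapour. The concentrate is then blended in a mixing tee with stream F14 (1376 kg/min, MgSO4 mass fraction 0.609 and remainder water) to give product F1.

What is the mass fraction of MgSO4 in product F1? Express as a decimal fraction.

Vapour removed = 0.290×0.286×1079 = 89.492 kg/min; concentrate = 989.51 kg/min.
MgSO4 reaching the mixer = 770.41 (from concentrate) + 1376×0.609 = 1608.4 kg/min.
Product flow = 989.51 + 1376 = 2365.5 kg/min; MgSO4 fraction = 0.680.

0.680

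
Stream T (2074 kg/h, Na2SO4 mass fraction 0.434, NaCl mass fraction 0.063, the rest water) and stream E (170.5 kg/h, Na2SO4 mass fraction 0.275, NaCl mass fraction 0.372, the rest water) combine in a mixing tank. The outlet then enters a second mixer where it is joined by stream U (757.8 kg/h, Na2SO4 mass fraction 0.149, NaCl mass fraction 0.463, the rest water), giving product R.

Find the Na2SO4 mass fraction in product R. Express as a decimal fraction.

0.353

Overall, product flow = 3002.3 kg/h.
Na2SO4 in = 2074×0.434 + 170.5×0.275 + 757.8×0.149 = 1059.9 kg/h.
Na2SO4 fraction in R = 0.353.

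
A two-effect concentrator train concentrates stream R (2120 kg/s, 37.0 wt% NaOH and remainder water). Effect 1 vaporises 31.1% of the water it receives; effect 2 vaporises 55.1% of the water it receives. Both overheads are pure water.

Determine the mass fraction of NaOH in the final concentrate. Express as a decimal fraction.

0.655

water in feed = 2120×0.630 = 1335.6 kg/s.
After stage 1: water left = (1−0.311)×1335.6 = 920.23; stream total = 1704.6 kg/s.
After stage 2: water left = (1−0.551)×920.23 = 413.18; final concentrate = 1197.6 kg/s.
NaOH fraction = 784.4/1197.6 = 0.655.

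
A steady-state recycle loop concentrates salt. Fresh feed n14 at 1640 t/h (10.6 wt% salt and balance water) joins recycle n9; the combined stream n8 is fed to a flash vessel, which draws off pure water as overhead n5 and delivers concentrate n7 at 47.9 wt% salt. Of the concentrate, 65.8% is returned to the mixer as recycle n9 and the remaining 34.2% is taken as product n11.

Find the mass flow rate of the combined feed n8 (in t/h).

2338 t/h

Overall salt balance (none leaves overhead): salt in fresh feed = salt in product, i.e. 1640×0.106 = (1−0.658)·n7·0.479.
n7 = 173.84/(0.479×0.342) = 1061.2 t/h.
Recycle n9 = 0.658×1061.2 = 698.25 t/h.
Combined feed n8 = 1640 + 698.25 = 2338.3 t/h.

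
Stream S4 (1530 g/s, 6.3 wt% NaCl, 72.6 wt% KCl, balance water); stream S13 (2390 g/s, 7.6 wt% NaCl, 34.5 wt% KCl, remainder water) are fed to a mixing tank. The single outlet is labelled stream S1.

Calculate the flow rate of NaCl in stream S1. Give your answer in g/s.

278 g/s

NaCl out = NaCl in = 1530×0.063 + 2390×0.076 = 278.03 g/s.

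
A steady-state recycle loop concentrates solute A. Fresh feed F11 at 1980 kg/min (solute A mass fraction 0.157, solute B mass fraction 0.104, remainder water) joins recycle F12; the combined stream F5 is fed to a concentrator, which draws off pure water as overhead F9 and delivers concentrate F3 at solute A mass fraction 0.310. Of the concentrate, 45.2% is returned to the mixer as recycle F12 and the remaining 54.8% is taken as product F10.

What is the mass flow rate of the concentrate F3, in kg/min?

Overall solute A balance (none leaves overhead): solute A in fresh feed = solute A in product, i.e. 1980×0.157 = (1−0.452)·F3·0.310.
F3 = 310.86/(0.310×0.548) = 1829.9 kg/min.

1830 kg/min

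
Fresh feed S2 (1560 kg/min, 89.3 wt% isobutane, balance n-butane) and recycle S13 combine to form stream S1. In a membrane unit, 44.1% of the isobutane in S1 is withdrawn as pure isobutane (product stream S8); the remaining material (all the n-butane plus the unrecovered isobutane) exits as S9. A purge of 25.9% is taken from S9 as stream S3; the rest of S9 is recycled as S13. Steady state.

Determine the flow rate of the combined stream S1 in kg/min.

3023 kg/min

n-butane enters only via S2 and leaves only via the purge: 1560×0.107 = 0.259×(n-butane in S9), and the membrane unit passes all n-butane, so n-butane in S1 = n-butane in S9 = 644.48 kg/min.
isobutane in S1: m_A = 1560×0.893 + (1−0.259)·(1−0.441)·m_A, so m_A = 1393.1/0.5858 = 2378.2 kg/min.
S1 = 2378.2 + 644.48 = 3022.6 kg/min.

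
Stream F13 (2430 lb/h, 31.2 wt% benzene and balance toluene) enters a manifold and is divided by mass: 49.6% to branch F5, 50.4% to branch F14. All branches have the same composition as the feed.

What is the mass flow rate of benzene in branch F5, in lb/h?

Branch F5 total = 0.496×2430 = 1205.3 lb/h.
benzene in F5 = 0.312×1205.3 = 376.05 lb/h.

376 lb/h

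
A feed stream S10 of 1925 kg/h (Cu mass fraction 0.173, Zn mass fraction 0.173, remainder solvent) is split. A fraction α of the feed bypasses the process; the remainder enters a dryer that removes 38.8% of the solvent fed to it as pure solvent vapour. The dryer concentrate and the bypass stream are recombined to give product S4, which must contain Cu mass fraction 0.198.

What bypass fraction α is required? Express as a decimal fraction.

All 1925×0.173 = 333.02 kg/h of Cu reaches S4, so S4 = 333.02/0.198 = 1681.9 kg/h and vapour = 243.06 kg/h.
The evaporator receives (1−α)·1925 of feed at 0.654 solvent and removes 0.388 of that solvent:
0.388×0.654×(1−α)×1925 = 243.06
(1−α) = 243.06/488.47 = 0.4976;  α = 0.5024.

0.502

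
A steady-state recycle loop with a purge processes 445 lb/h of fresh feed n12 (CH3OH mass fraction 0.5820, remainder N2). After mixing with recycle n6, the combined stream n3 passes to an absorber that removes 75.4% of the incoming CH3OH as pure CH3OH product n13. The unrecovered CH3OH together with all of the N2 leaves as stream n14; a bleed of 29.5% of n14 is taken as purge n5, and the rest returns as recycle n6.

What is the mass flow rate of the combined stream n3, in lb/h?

N2 enters only via n12 and leaves only via the purge: 445×0.418 = 0.295×(N2 in n14), and the absorber passes all N2, so N2 in n3 = N2 in n14 = 630.54 lb/h.
CH3OH in n3: m_A = 445×0.582 + (1−0.295)·(1−0.754)·m_A, so m_A = 258.99/0.8266 = 313.33 lb/h.
n3 = 313.33 + 630.54 = 943.87 lb/h.

943.9 lb/h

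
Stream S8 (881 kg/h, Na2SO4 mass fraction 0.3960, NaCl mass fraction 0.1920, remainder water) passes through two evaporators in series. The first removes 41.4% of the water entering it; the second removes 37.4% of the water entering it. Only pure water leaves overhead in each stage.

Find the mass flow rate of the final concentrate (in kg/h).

water in feed = 881×0.412 = 362.97 kg/h.
After stage 1: water left = (1−0.414)×362.97 = 212.7; stream total = 730.73 kg/h.
After stage 2: water left = (1−0.374)×212.7 = 133.15; final concentrate = 651.18 kg/h.

651.2 kg/h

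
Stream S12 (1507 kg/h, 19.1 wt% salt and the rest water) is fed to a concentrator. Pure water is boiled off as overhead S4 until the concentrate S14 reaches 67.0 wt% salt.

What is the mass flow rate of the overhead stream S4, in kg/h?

1077 kg/h

salt is conserved: 1507×0.191 = 287.84 kg/h all reports to the concentrate.
Concentrate = 287.84/(target fraction) = 429.61 kg/h.
Overhead = 1507 − 429.61 = 1077.4 kg/h.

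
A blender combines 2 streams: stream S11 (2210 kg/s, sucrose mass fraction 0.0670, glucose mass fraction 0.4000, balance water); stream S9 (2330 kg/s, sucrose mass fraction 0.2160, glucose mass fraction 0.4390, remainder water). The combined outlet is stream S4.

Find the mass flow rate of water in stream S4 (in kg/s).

water out = water in = 2210×0.533 + 2330×0.345 = 1981.8 kg/s.

1982 kg/s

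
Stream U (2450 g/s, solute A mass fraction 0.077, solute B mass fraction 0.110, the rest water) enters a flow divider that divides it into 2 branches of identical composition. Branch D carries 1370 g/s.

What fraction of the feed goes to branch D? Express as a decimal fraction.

Fraction to D = 1370/2450 = 0.5592.

0.559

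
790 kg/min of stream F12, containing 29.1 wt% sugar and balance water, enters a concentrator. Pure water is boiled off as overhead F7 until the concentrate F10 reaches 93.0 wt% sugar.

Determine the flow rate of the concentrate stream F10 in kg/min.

sugar is conserved: 790×0.291 = 229.89 kg/min all reports to the concentrate.
Concentrate = 229.89/(target fraction) = 247.19 kg/min.

247.2 kg/min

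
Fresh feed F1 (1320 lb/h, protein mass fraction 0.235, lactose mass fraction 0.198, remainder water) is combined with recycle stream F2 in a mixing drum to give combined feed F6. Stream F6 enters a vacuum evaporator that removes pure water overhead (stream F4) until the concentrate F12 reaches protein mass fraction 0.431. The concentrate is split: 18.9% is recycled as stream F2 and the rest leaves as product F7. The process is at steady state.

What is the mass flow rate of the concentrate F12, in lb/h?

887.4 lb/h

Overall protein balance (none leaves overhead): protein in fresh feed = protein in product, i.e. 1320×0.235 = (1−0.189)·F12·0.431.
F12 = 310.2/(0.431×0.811) = 887.45 lb/h.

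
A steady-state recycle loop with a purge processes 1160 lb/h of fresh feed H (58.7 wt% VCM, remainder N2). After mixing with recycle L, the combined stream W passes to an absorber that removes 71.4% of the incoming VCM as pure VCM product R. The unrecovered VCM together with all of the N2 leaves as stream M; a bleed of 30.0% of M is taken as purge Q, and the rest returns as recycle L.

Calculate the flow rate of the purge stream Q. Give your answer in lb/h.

552.1 lb/h

N2 enters only via H and leaves only via the purge: 1160×0.413 = 0.300×(N2 in M), and the absorber passes all N2, so N2 in W = N2 in M = 1596.9 lb/h.
VCM in W: m_A = 1160×0.587 + (1−0.300)·(1−0.714)·m_A, so m_A = 680.92/0.7998 = 851.36 lb/h.
M = (1−0.714)×851.36 + 1596.9 = 1840.4 lb/h.
Purge Q = 0.300×1840.4 = 552.13 lb/h.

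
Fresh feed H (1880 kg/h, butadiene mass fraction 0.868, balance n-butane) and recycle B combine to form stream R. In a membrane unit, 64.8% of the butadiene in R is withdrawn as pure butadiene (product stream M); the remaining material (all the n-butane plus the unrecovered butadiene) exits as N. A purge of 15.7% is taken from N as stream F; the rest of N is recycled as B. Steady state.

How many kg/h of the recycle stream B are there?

2021 kg/h

n-butane enters only via H and leaves only via the purge: 1880×0.132 = 0.157×(n-butane in N), and the membrane unit passes all n-butane, so n-butane in R = n-butane in N = 1580.6 kg/h.
butadiene in R: m_A = 1880×0.868 + (1−0.157)·(1−0.648)·m_A, so m_A = 1631.8/0.7033 = 2320.4 kg/h.
N = (1−0.648)×2320.4 + 1580.6 = 2397.4 kg/h.
Recycle B = (1−0.157)×2397.4 = 2021 kg/h.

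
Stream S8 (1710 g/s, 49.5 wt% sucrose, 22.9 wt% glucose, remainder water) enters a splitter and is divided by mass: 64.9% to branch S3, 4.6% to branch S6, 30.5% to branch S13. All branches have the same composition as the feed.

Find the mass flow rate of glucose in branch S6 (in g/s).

18.01 g/s

Branch S6 total = 0.046×1710 = 78.66 g/s.
glucose in S6 = 0.229×78.66 = 18.013 g/s.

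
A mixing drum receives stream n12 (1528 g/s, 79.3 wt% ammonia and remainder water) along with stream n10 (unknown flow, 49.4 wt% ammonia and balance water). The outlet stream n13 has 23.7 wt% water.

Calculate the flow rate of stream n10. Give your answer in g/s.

Let n10 be the unknown flow. Total out = 1528 + n10.
water balance: 316.3 + 0.506·n10 = 0.237·(1528 + n10)
(0.506 − 0.237)·n10 = 0.237×1528 − 316.3 = 45.84
n10 = 45.84 / 0.269 = 170.41 g/s

170.4 g/s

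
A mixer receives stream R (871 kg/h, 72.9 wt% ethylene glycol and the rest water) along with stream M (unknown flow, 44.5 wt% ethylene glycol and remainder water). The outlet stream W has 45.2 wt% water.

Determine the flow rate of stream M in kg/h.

1531 kg/h

Let M be the unknown flow. Total out = 871 + M.
water balance: 236.04 + 0.555·M = 0.452·(871 + M)
(0.555 − 0.452)·M = 0.452×871 − 236.04 = 157.65
M = 157.65 / 0.103 = 1530.6 kg/h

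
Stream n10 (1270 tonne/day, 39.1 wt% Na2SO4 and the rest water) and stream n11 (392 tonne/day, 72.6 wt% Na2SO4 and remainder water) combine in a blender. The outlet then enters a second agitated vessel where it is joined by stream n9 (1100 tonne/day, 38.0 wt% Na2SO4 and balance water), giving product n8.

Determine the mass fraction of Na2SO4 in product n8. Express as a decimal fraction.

Overall, product flow = 2762 tonne/day.
Na2SO4 in = 1270×0.391 + 392×0.726 + 1100×0.380 = 1199.2 tonne/day.
Na2SO4 fraction in n8 = 0.4342.

0.4342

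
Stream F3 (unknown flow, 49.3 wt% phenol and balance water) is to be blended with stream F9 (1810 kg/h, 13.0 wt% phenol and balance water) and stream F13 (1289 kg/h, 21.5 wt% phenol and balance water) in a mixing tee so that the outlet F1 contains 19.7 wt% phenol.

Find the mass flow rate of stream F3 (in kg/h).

Let F3 be the unknown flow. Total out = 3099 + F3.
phenol balance: 512.43 + 0.493·F3 = 0.197·(3099 + F3)
(0.493 − 0.197)·F3 = 0.197×3099 − 512.43 = 98.068
F3 = 98.068 / 0.296 = 331.31 kg/h

331.3 kg/h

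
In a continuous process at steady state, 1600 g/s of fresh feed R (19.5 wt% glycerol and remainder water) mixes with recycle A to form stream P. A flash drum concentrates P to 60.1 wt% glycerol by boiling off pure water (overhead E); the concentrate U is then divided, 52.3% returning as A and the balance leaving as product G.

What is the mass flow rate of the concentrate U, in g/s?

1088 g/s

Overall glycerol balance (none leaves overhead): glycerol in fresh feed = glycerol in product, i.e. 1600×0.195 = (1−0.523)·U·0.601.
U = 312/(0.601×0.477) = 1088.3 g/s.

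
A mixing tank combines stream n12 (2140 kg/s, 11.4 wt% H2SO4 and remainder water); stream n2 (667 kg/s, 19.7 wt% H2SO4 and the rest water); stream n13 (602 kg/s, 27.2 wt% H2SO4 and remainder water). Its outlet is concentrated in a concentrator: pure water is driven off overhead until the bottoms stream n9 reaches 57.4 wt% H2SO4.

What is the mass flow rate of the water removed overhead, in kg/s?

H2SO4 entering = 2140×0.114 + 667×0.197 + 602×0.272 = 539.1 kg/s.
All H2SO4 reports to n9, so n9 = 539.1/0.574 = 939.2 kg/s.
Total feed = 3409 kg/s; overhead = 3409 − 939.2 = 2469.8 kg/s.

2470 kg/s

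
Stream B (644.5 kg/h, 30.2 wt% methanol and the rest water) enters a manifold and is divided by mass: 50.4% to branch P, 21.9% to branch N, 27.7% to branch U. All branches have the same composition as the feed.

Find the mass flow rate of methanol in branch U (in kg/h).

Branch U total = 0.277×644.5 = 178.53 kg/h.
methanol in U = 0.302×178.53 = 53.915 kg/h.

53.92 kg/h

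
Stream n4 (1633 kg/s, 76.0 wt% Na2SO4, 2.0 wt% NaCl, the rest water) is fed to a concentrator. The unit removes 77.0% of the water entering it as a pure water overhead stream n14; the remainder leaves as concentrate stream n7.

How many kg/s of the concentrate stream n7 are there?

water entering = 1633×0.220 = 359.26 kg/s; overhead removed = 0.770×359.26 = 276.63 kg/s.
Concentrate = 1633 − 276.63 = 1356.4 kg/s.

1356 kg/s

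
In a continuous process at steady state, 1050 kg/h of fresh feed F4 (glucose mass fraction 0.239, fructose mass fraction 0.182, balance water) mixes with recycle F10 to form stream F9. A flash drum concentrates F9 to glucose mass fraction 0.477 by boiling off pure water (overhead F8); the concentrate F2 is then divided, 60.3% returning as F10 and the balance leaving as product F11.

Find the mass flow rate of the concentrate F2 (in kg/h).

1325 kg/h

Overall glucose balance (none leaves overhead): glucose in fresh feed = glucose in product, i.e. 1050×0.239 = (1−0.603)·F2·0.477.
F2 = 250.95/(0.477×0.397) = 1325.2 kg/h.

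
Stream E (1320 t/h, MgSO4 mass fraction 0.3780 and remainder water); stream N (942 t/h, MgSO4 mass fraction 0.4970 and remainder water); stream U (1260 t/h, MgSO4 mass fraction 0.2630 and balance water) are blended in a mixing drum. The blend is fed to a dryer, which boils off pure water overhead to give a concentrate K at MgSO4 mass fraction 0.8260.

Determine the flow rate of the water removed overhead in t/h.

1950 t/h

MgSO4 entering = 1320×0.378 + 942×0.497 + 1260×0.263 = 1298.5 t/h.
All MgSO4 reports to K, so K = 1298.5/0.826 = 1572.1 t/h.
Total feed = 3522 t/h; overhead = 3522 − 1572.1 = 1949.9 t/h.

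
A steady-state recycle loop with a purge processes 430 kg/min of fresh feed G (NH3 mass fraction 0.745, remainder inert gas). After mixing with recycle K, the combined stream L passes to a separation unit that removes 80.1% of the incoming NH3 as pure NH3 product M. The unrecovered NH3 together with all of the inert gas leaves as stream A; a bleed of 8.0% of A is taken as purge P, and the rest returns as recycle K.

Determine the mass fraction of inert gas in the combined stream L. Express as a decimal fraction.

inert gas enters only via G and leaves only via the purge: 430×0.255 = 0.080×(inert gas in A), and the separation unit passes all inert gas, so inert gas in L = inert gas in A = 1370.6 kg/min.
NH3 in L: m_A = 430×0.745 + (1−0.080)·(1−0.801)·m_A, so m_A = 320.35/0.8169 = 392.14 kg/min.
L = 392.14 + 1370.6 = 1762.8 kg/min.
inert gas fraction in L = 1370.6/1762.8 = 0.778.

0.778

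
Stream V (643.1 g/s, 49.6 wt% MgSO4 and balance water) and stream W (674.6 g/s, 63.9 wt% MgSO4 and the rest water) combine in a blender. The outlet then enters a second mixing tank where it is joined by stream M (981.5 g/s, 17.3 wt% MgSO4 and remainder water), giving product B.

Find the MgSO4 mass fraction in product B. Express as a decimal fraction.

Overall, product flow = 2299.2 g/s.
MgSO4 in = 643.1×0.496 + 674.6×0.639 + 981.5×0.173 = 919.85 g/s.
MgSO4 fraction in B = 0.400.

0.400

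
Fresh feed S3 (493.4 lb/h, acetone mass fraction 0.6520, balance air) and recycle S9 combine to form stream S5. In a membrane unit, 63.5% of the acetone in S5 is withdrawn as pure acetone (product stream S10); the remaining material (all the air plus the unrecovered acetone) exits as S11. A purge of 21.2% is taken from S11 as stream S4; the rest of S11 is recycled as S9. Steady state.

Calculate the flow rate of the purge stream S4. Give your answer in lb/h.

206.6 lb/h

air enters only via S3 and leaves only via the purge: 493.4×0.348 = 0.212×(air in S11), and the membrane unit passes all air, so air in S5 = air in S11 = 809.92 lb/h.
acetone in S5: m_A = 493.4×0.652 + (1−0.212)·(1−0.635)·m_A, so m_A = 321.7/0.7124 = 451.58 lb/h.
S11 = (1−0.635)×451.58 + 809.92 = 974.75 lb/h.
Purge S4 = 0.212×974.75 = 206.65 lb/h.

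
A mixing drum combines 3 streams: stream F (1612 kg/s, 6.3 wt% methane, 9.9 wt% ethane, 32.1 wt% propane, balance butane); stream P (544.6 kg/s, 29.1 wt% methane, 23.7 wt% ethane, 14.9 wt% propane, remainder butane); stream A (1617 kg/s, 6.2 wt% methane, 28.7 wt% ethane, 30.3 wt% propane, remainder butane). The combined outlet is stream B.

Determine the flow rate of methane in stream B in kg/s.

methane out = methane in = 1612×0.063 + 544.6×0.291 + 1617×0.062 = 360.29 kg/s.

360.3 kg/s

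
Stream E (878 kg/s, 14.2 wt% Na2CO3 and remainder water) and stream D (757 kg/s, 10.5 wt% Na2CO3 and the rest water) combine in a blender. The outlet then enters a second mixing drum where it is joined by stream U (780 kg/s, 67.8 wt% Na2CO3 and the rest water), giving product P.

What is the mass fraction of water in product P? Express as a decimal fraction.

Overall, product flow = 2415 kg/s.
water in = 878×0.858 + 757×0.895 + 780×0.322 = 1682 kg/s.
water fraction in P = 0.696.

0.696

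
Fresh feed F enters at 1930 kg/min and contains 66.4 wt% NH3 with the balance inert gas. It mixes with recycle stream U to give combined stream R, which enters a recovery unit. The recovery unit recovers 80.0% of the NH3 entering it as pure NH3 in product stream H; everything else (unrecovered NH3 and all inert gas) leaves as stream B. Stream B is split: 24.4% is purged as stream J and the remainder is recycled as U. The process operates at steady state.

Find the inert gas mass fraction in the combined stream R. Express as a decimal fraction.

0.638

inert gas enters only via F and leaves only via the purge: 1930×0.336 = 0.244×(inert gas in B), and the recovery unit passes all inert gas, so inert gas in R = inert gas in B = 2657.7 kg/min.
NH3 in R: m_A = 1930×0.664 + (1−0.244)·(1−0.800)·m_A, so m_A = 1281.5/0.8488 = 1509.8 kg/min.
R = 1509.8 + 2657.7 = 4167.5 kg/min.
inert gas fraction in R = 2657.7/4167.5 = 0.638.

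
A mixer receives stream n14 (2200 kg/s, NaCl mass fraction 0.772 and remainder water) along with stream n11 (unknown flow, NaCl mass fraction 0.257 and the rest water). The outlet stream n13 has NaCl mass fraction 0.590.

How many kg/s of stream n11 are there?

1202 kg/s

Let n11 be the unknown flow. Total out = 2200 + n11.
NaCl balance: 1698.4 + 0.257·n11 = 0.590·(2200 + n11)
(0.257 − 0.590)·n11 = 0.590×2200 − 1698.4 = -400.4
n11 = -400.4 / -0.333 = 1202.4 kg/s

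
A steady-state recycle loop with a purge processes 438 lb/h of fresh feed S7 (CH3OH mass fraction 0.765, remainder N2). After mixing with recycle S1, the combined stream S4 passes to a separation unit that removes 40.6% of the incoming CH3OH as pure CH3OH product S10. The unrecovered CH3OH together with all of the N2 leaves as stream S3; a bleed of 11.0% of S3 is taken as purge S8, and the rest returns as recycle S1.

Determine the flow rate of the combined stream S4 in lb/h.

N2 enters only via S7 and leaves only via the purge: 438×0.235 = 0.110×(N2 in S3), and the separation unit passes all N2, so N2 in S4 = N2 in S3 = 935.73 lb/h.
CH3OH in S4: m_A = 438×0.765 + (1−0.110)·(1−0.406)·m_A, so m_A = 335.07/0.4713 = 710.89 lb/h.
S4 = 710.89 + 935.73 = 1646.6 lb/h.

1647 lb/h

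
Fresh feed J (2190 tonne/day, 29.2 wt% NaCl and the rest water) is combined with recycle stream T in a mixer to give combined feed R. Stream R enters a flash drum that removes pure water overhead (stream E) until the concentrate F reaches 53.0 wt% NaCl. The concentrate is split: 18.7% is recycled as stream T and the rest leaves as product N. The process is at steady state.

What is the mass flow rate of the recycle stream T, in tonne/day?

277.5 tonne/day

Overall NaCl balance (none leaves overhead): NaCl in fresh feed = NaCl in product, i.e. 2190×0.292 = (1−0.187)·F·0.530.
F = 639.48/(0.530×0.813) = 1484.1 tonne/day.
Recycle T = 0.187×1484.1 = 277.53 tonne/day.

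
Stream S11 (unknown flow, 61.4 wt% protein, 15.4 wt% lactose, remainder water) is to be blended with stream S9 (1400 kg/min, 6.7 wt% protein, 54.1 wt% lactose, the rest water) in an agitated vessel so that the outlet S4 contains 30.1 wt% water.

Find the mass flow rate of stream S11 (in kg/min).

Let S11 be the unknown flow. Total out = 1400 + S11.
water balance: 548.8 + 0.232·S11 = 0.301·(1400 + S11)
(0.232 − 0.301)·S11 = 0.301×1400 − 548.8 = -127.4
S11 = -127.4 / -0.069 = 1846.4 kg/min

1846 kg/min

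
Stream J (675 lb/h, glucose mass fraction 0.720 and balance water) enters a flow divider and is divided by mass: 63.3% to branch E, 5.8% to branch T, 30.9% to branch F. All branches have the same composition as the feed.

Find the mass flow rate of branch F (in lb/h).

208.6 lb/h

Branch F flow = 0.309×675 = 208.57 lb/h.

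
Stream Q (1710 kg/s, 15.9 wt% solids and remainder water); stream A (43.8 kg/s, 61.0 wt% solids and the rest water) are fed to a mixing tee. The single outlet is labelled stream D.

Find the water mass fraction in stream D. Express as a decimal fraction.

0.8297

Total flow out = 1710 + 43.8 = 1753.8 kg/s.
water in = 1710×0.841 + 43.8×0.390 = 1455.2 kg/s.
water mass fraction in D = 1455.2/1753.8 = 0.8297.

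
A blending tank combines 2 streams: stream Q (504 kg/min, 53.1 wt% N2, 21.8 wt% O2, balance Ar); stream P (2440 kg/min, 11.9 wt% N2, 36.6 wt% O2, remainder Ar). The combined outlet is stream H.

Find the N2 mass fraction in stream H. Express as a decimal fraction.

0.190

Total flow out = 504 + 2440 = 2944 kg/min.
N2 in = 504×0.531 + 2440×0.119 = 557.98 kg/min.
N2 mass fraction in H = 557.98/2944 = 0.190.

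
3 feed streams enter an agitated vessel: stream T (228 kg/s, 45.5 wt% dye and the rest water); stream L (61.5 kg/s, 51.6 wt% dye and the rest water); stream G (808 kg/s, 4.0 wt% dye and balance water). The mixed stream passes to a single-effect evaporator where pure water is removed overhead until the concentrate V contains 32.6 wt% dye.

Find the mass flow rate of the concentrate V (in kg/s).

dye entering = 228×0.455 + 61.5×0.516 + 808×0.040 = 167.79 kg/s.
All dye reports to V, so V = 167.79/0.326 = 514.71 kg/s.

514.7 kg/s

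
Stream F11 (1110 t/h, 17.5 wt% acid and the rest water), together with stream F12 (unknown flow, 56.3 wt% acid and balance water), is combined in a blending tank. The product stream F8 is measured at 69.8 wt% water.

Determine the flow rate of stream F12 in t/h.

540.1 t/h

Let F12 be the unknown flow. Total out = 1110 + F12.
water balance: 915.75 + 0.437·F12 = 0.698·(1110 + F12)
(0.437 − 0.698)·F12 = 0.698×1110 − 915.75 = -140.97
F12 = -140.97 / -0.261 = 540.11 t/h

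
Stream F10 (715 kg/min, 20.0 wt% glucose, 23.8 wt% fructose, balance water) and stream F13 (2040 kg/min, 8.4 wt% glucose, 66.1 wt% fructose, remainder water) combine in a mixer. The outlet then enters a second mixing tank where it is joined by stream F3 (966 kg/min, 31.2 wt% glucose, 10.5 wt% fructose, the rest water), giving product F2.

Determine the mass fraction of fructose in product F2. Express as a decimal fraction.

0.4354

Overall, product flow = 3721 kg/min.
fructose in = 715×0.238 + 2040×0.661 + 966×0.105 = 1620 kg/min.
fructose fraction in F2 = 0.4354.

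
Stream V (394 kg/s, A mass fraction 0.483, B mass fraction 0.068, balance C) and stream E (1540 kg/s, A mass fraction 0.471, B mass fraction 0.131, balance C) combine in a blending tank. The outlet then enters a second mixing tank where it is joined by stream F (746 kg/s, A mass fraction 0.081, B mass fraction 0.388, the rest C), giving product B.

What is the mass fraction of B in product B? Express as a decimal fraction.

0.193

Overall, product flow = 2680 kg/s.
B in = 394×0.068 + 1540×0.131 + 746×0.388 = 517.98 kg/s.
B fraction in B = 0.193.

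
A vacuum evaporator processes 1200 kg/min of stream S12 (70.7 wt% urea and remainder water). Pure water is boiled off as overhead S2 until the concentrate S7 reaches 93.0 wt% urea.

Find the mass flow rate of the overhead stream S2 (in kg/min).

urea is conserved: 1200×0.707 = 848.4 kg/min all reports to the concentrate.
Concentrate = 848.4/(target fraction) = 912.26 kg/min.
Overhead = 1200 − 912.26 = 287.74 kg/min.

287.7 kg/min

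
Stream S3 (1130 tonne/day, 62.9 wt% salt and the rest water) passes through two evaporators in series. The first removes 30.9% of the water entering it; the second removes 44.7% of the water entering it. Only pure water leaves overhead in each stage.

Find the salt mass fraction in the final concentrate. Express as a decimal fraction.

0.816

water in feed = 1130×0.371 = 419.23 tonne/day.
After stage 1: water left = (1−0.309)×419.23 = 289.69; stream total = 1000.5 tonne/day.
After stage 2: water left = (1−0.447)×289.69 = 160.2; final concentrate = 870.97 tonne/day.
salt fraction = 710.77/870.97 = 0.816.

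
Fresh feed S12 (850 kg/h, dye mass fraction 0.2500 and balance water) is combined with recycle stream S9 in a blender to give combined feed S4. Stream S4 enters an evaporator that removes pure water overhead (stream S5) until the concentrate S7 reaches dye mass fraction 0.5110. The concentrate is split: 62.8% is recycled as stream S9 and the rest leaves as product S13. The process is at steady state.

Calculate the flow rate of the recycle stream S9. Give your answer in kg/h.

Overall dye balance (none leaves overhead): dye in fresh feed = dye in product, i.e. 850×0.250 = (1−0.628)·S7·0.511.
S7 = 212.5/(0.511×0.372) = 1117.9 kg/h.
Recycle S9 = 0.628×1117.9 = 702.03 kg/h.

702 kg/h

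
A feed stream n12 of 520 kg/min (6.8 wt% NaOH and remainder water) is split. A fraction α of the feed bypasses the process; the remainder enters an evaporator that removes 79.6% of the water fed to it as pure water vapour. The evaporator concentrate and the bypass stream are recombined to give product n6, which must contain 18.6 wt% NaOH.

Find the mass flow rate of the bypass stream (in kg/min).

All 520×0.068 = 35.36 kg/min of NaOH reaches n6, so n6 = 35.36/0.186 = 190.11 kg/min and vapour = 329.89 kg/min.
The evaporator receives (1−α)·520 of feed at 0.932 water and removes 0.796 of that water:
0.796×0.932×(1−α)×520 = 329.89
(1−α) = 329.89/385.77 = 0.8551;  α = 0.1449.
Bypass flow = 0.1449×520 = 75.324 kg/min.

75.32 kg/min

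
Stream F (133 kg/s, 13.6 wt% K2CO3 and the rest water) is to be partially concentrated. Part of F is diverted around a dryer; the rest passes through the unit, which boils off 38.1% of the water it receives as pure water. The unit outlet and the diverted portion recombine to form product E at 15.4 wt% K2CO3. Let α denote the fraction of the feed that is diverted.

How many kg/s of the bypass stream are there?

85.78 kg/s

All 133×0.136 = 18.088 kg/s of K2CO3 reaches E, so E = 18.088/0.154 = 117.45 kg/s and vapour = 15.545 kg/s.
The evaporator receives (1−α)·133 of feed at 0.864 water and removes 0.381 of that water:
0.381×0.864×(1−α)×133 = 15.545
(1−α) = 15.545/43.781 = 0.3551;  α = 0.6449.
Bypass flow = 0.6449×133 = 85.776 kg/s.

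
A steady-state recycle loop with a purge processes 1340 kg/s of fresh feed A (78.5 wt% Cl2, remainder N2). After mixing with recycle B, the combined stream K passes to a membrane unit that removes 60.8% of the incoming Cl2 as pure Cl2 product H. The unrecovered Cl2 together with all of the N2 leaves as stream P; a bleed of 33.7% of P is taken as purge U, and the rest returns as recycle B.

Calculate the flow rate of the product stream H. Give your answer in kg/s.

Cl2 in K: m_A = 1340×0.785 + (1−0.337)·(1−0.608)·m_A, so m_A = 1051.9/0.7401 = 1421.3 kg/s.
Product H = 0.608×1421.3 = 864.14 kg/s.

864.1 kg/s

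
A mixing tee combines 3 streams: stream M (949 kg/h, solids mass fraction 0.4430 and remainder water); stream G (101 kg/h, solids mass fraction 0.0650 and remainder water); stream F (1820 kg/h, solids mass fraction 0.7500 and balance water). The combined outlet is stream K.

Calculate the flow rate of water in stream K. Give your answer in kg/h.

water out = water in = 949×0.557 + 101×0.935 + 1820×0.250 = 1078 kg/h.

1078 kg/h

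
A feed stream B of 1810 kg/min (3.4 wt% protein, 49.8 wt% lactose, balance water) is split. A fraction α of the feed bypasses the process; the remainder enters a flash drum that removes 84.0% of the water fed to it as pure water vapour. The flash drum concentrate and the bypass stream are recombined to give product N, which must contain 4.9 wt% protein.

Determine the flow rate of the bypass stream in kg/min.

All 1810×0.034 = 61.54 kg/min of protein reaches N, so N = 61.54/0.049 = 1255.9 kg/min and vapour = 554.08 kg/min.
The evaporator receives (1−α)·1810 of feed at 0.468 water and removes 0.840 of that water:
0.840×0.468×(1−α)×1810 = 554.08
(1−α) = 554.08/711.55 = 0.7787;  α = 0.2213.
Bypass flow = 0.2213×1810 = 400.55 kg/min.

400.6 kg/min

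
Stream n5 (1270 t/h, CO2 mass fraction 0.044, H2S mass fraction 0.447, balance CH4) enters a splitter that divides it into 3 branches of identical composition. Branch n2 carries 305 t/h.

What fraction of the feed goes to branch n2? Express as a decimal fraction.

Fraction to n2 = 305/1270 = 0.2402.

0.240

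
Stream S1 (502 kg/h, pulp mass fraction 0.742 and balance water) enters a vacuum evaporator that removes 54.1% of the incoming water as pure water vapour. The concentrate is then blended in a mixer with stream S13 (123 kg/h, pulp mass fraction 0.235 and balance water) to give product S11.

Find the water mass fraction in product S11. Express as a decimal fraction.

Vapour removed = 0.541×0.258×502 = 70.068 kg/h; concentrate = 431.93 kg/h.
water reaching the mixer = 59.448 (from concentrate) + 123×0.765 = 153.54 kg/h.
Product flow = 431.93 + 123 = 554.93 kg/h; water fraction = 0.277.

0.277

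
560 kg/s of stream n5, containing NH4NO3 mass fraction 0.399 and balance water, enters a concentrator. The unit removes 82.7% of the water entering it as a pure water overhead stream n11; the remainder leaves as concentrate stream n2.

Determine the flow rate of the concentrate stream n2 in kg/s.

281.7 kg/s

water entering = 560×0.601 = 336.56 kg/s; overhead removed = 0.827×336.56 = 278.34 kg/s.
Concentrate = 560 − 278.34 = 281.66 kg/s.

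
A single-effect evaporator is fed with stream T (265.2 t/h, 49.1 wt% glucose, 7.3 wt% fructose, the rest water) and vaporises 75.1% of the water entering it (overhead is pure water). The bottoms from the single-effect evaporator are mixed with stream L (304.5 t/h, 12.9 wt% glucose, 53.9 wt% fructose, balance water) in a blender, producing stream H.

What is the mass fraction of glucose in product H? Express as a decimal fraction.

Vapour removed = 0.751×0.436×265.2 = 86.836 t/h; concentrate = 178.36 t/h.
glucose reaching the mixer = 130.21 (from concentrate) + 304.5×0.129 = 169.49 t/h.
Product flow = 178.36 + 304.5 = 482.86 t/h; glucose fraction = 0.3510.

0.3510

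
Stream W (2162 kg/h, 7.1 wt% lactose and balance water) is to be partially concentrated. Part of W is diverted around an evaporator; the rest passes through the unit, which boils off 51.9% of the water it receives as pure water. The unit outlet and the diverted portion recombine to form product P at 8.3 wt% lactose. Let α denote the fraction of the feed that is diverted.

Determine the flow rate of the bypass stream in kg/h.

1514 kg/h

All 2162×0.071 = 153.5 kg/h of lactose reaches P, so P = 153.5/0.083 = 1849.4 kg/h and vapour = 312.58 kg/h.
The evaporator receives (1−α)·2162 of feed at 0.929 water and removes 0.519 of that water:
0.519×0.929×(1−α)×2162 = 312.58
(1−α) = 312.58/1042.4 = 0.2999;  α = 0.7001.
Bypass flow = 0.7001×2162 = 1513.7 kg/h.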